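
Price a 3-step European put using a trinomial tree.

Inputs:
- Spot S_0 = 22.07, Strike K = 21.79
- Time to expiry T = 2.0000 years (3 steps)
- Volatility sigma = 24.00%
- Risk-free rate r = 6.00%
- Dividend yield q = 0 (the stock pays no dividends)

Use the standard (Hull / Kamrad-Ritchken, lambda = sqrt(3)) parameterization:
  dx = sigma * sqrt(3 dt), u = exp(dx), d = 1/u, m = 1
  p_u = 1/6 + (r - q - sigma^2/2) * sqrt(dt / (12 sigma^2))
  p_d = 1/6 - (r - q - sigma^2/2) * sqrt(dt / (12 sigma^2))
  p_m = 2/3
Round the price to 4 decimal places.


Answer: Price = V(0,0) = 1.4143

Derivation:
dt = T/N = 0.666667; dx = sigma*sqrt(3*dt) = 0.339411
u = exp(dx) = 1.404121; d = 1/u = 0.712189
p_u = 0.197308, p_m = 0.666667, p_d = 0.136025
Discount per step: exp(-r*dt) = 0.960789
Stock lattice S(k, j) with j the centered position index:
  k=0: S(0,+0) = 22.0700
  k=1: S(1,-1) = 15.7180; S(1,+0) = 22.0700; S(1,+1) = 30.9889
  k=2: S(2,-2) = 11.1942; S(2,-1) = 15.7180; S(2,+0) = 22.0700; S(2,+1) = 30.9889; S(2,+2) = 43.5122
  k=3: S(3,-3) = 7.9724; S(3,-2) = 11.1942; S(3,-1) = 15.7180; S(3,+0) = 22.0700; S(3,+1) = 30.9889; S(3,+2) = 43.5122; S(3,+3) = 61.0964
Terminal payoffs V(N, j) = max(K - S_T, 0):
  V(3,-3) = 13.817601; V(3,-2) = 10.595790; V(3,-1) = 6.071978; V(3,+0) = 0.000000; V(3,+1) = 0.000000; V(3,+2) = 0.000000; V(3,+3) = 0.000000
Backward induction: V(k, j) = exp(-r*dt) * [p_u * V(k+1, j+1) + p_m * V(k+1, j) + p_d * V(k+1, j-1)]
  V(2,-2) = exp(-r*dt) * [p_u*6.071978 + p_m*10.595790 + p_d*13.817601] = 9.743802
  V(2,-1) = exp(-r*dt) * [p_u*0.000000 + p_m*6.071978 + p_d*10.595790] = 5.274044
  V(2,+0) = exp(-r*dt) * [p_u*0.000000 + p_m*0.000000 + p_d*6.071978] = 0.793557
  V(2,+1) = exp(-r*dt) * [p_u*0.000000 + p_m*0.000000 + p_d*0.000000] = 0.000000
  V(2,+2) = exp(-r*dt) * [p_u*0.000000 + p_m*0.000000 + p_d*0.000000] = 0.000000
  V(1,-1) = exp(-r*dt) * [p_u*0.793557 + p_m*5.274044 + p_d*9.743802] = 4.802034
  V(1,+0) = exp(-r*dt) * [p_u*0.000000 + p_m*0.793557 + p_d*5.274044] = 1.197568
  V(1,+1) = exp(-r*dt) * [p_u*0.000000 + p_m*0.000000 + p_d*0.793557] = 0.103711
  V(0,+0) = exp(-r*dt) * [p_u*0.103711 + p_m*1.197568 + p_d*4.802034] = 1.414321


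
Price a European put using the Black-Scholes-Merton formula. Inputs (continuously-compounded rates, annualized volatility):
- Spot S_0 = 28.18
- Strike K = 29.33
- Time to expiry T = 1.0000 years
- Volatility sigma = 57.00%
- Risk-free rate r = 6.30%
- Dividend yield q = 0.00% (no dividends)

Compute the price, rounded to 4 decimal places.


Answer: Price = 5.9350

Derivation:
d1 = (ln(S/K) + (r - q + 0.5*sigma^2) * T) / (sigma * sqrt(T)) = 0.32535373
d2 = d1 - sigma * sqrt(T) = -0.24464627
exp(-rT) = 0.93894347; exp(-qT) = 1.00000000
P = K * exp(-rT) * N(-d2) - S_0 * exp(-qT) * N(-d1)
N(-d1) = 0.37245669; N(-d2) = 0.59663483
P = 29.3300 * 0.93894347 * 0.59663483 - 28.1800 * 1.00000000 * 0.37245669 = 5.9350


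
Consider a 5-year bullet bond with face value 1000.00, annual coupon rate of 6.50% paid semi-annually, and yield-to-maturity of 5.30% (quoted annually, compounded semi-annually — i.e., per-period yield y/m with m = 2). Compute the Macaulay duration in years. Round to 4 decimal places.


Coupon per period c = face * coupon_rate / m = 32.500000
Periods per year m = 2; per-period yield y/m = 0.026500
Number of cashflows N = 10
Cashflows (t years, CF_t, discount factor 1/(1+y/m)^(m*t), PV):
  t = 0.5000: CF_t = 32.500000, DF = 0.974184, PV = 31.660984
  t = 1.0000: CF_t = 32.500000, DF = 0.949035, PV = 30.843628
  t = 1.5000: CF_t = 32.500000, DF = 0.924535, PV = 30.047372
  t = 2.0000: CF_t = 32.500000, DF = 0.900667, PV = 29.271673
  t = 2.5000: CF_t = 32.500000, DF = 0.877415, PV = 28.515999
  t = 3.0000: CF_t = 32.500000, DF = 0.854764, PV = 27.779834
  t = 3.5000: CF_t = 32.500000, DF = 0.832698, PV = 27.062673
  t = 4.0000: CF_t = 32.500000, DF = 0.811201, PV = 26.364026
  t = 4.5000: CF_t = 32.500000, DF = 0.790259, PV = 25.683415
  t = 5.0000: CF_t = 1032.500000, DF = 0.769858, PV = 794.878085
Price P = sum_t PV_t = 1052.107689
Macaulay numerator sum_t t * PV_t:
  t * PV_t at t = 0.5000: 15.830492
  t * PV_t at t = 1.0000: 30.843628
  t * PV_t at t = 1.5000: 45.071059
  t * PV_t at t = 2.0000: 58.543346
  t * PV_t at t = 2.5000: 71.289998
  t * PV_t at t = 3.0000: 83.339501
  t * PV_t at t = 3.5000: 94.719354
  t * PV_t at t = 4.0000: 105.456104
  t * PV_t at t = 4.5000: 115.575370
  t * PV_t at t = 5.0000: 3974.390423
Macaulay duration D = (sum_t t * PV_t) / P = 4595.059274 / 1052.107689 = 4.367480

Answer: Macaulay duration = 4.3675 years


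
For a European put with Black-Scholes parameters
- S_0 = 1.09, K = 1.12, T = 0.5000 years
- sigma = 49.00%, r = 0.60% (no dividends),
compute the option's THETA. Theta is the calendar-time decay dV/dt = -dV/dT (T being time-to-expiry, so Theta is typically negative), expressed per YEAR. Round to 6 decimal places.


d1 = 0.1035377812; d2 = -0.2429445416
phi(d1) = 0.3968096560; exp(-qT) = 1.0000000000; exp(-rT) = 0.9970044955
Theta = -S*exp(-qT)*phi(d1)*sigma/(2*sqrt(T)) + r*K*exp(-rT)*N(-d2) - q*S*exp(-qT)*N(-d1)
N(-d1) = 0.4587680828; N(-d2) = 0.5959758201; sqrt(T) = 0.7071067812
Term 1 = -1.0900 * 1.0000000000 * 0.3968096560 * 0.4900 / (2 * 0.7071067812) = -0.1498614091
Term 2 = 0.0060 * 1.1200 * 0.9970044955 * 0.5959758201 = 0.0039929606
Term 3 = 0 (no dividend yield, q = 0)
Theta = -0.1498614091 + (0.0039929606) + (0.0000000000) = -0.145868

Answer: Theta = -0.145868


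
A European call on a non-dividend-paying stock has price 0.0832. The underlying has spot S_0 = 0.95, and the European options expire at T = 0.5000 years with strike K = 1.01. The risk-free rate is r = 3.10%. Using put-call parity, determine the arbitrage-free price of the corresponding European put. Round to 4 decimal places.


Put-call parity: C - P = S_0 * exp(-qT) - K * exp(-rT).
S_0 * exp(-qT) = 0.9500 * 1.00000000 = 0.95000000
K * exp(-rT) = 1.0100 * 0.98461951 = 0.99446570
P = C - S*exp(-qT) + K*exp(-rT)
P = 0.0832 - 0.95000000 + 0.99446570 = 0.1277

Answer: Put price = 0.1277


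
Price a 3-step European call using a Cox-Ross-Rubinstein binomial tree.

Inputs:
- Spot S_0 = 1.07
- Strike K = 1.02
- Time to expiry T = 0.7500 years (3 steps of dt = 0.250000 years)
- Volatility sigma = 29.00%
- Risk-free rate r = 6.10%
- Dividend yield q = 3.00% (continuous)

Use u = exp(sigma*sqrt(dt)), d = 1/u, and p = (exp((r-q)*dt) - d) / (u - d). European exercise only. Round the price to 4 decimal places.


dt = T/N = 0.250000
u = exp(sigma*sqrt(dt)) = 1.156040; d = 1/u = 0.865022
p = (exp((r-q)*dt) - d) / (u - d) = 0.490548
Discount per step: exp(-r*dt) = 0.984866
Stock lattice S(k, i) with i counting down-moves:
  k=0: S(0,0) = 1.0700
  k=1: S(1,0) = 1.2370; S(1,1) = 0.9256
  k=2: S(2,0) = 1.4300; S(2,1) = 1.0700; S(2,2) = 0.8006
  k=3: S(3,0) = 1.6531; S(3,1) = 1.2370; S(3,2) = 0.9256; S(3,3) = 0.6926
Terminal payoffs V(N, i) = max(S_T - K, 0):
  V(3,0) = 0.633110; V(3,1) = 0.216962; V(3,2) = 0.000000; V(3,3) = 0.000000
Backward induction: V(k, i) = exp(-r*dt) * [p * V(k+1, i) + (1-p) * V(k+1, i+1)].
  V(2,0) = exp(-r*dt) * [p*0.633110 + (1-p)*0.216962] = 0.414730
  V(2,1) = exp(-r*dt) * [p*0.216962 + (1-p)*0.000000] = 0.104820
  V(2,2) = exp(-r*dt) * [p*0.000000 + (1-p)*0.000000] = 0.000000
  V(1,0) = exp(-r*dt) * [p*0.414730 + (1-p)*0.104820] = 0.252958
  V(1,1) = exp(-r*dt) * [p*0.104820 + (1-p)*0.000000] = 0.050641
  V(0,0) = exp(-r*dt) * [p*0.252958 + (1-p)*0.050641] = 0.147619

Answer: Price = V(0,0) = 0.1476


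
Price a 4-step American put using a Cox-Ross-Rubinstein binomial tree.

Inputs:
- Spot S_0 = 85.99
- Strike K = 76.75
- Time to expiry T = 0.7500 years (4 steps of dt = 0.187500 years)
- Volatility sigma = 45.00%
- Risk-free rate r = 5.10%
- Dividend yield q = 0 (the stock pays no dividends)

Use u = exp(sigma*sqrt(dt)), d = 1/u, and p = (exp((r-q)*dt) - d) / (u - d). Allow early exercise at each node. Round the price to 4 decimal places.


dt = T/N = 0.187500
u = exp(sigma*sqrt(dt)) = 1.215136; d = 1/u = 0.822953
p = (exp((r-q)*dt) - d) / (u - d) = 0.475939
Discount per step: exp(-r*dt) = 0.990483
Stock lattice S(k, i) with i counting down-moves:
  k=0: S(0,0) = 85.9900
  k=1: S(1,0) = 104.4895; S(1,1) = 70.7658
  k=2: S(2,0) = 126.9689; S(2,1) = 85.9900; S(2,2) = 58.2369
  k=3: S(3,0) = 154.2845; S(3,1) = 104.4895; S(3,2) = 70.7658; S(3,3) = 47.9263
  k=4: S(4,0) = 187.4766; S(4,1) = 126.9689; S(4,2) = 85.9900; S(4,3) = 58.2369; S(4,4) = 39.4411
Terminal payoffs V(N, i) = max(K - S_T, 0):
  V(4,0) = 0.000000; V(4,1) = 0.000000; V(4,2) = 0.000000; V(4,3) = 18.513076; V(4,4) = 37.308911
Backward induction: V(k, i) = exp(-r*dt) * [p * V(k+1, i) + (1-p) * V(k+1, i+1)]; then take max(V_cont, immediate exercise) for American.
  V(3,0) = exp(-r*dt) * [p*0.000000 + (1-p)*0.000000] = 0.000000; exercise = 0.000000; V(3,0) = max -> 0.000000
  V(3,1) = exp(-r*dt) * [p*0.000000 + (1-p)*0.000000] = 0.000000; exercise = 0.000000; V(3,1) = max -> 0.000000
  V(3,2) = exp(-r*dt) * [p*0.000000 + (1-p)*18.513076] = 9.609642; exercise = 5.984238; V(3,2) = max -> 9.609642
  V(3,3) = exp(-r*dt) * [p*18.513076 + (1-p)*37.308911] = 28.093302; exercise = 28.823726; V(3,3) = max -> 28.823726
  V(2,0) = exp(-r*dt) * [p*0.000000 + (1-p)*0.000000] = 0.000000; exercise = 0.000000; V(2,0) = max -> 0.000000
  V(2,1) = exp(-r*dt) * [p*0.000000 + (1-p)*9.609642] = 4.988107; exercise = 0.000000; V(2,1) = max -> 4.988107
  V(2,2) = exp(-r*dt) * [p*9.609642 + (1-p)*28.823726] = 19.491704; exercise = 18.513076; V(2,2) = max -> 19.491704
  V(1,0) = exp(-r*dt) * [p*0.000000 + (1-p)*4.988107] = 2.589193; exercise = 0.000000; V(1,0) = max -> 2.589193
  V(1,1) = exp(-r*dt) * [p*4.988107 + (1-p)*19.491704] = 12.469064; exercise = 5.984238; V(1,1) = max -> 12.469064
  V(0,0) = exp(-r*dt) * [p*2.589193 + (1-p)*12.469064] = 7.692928; exercise = 0.000000; V(0,0) = max -> 7.692928

Answer: Price = V(0,0) = 7.6929


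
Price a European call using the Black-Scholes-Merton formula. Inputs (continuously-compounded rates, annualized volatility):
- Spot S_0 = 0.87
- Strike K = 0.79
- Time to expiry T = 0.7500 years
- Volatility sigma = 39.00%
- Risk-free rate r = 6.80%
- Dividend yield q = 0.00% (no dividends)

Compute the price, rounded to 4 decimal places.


d1 = (ln(S/K) + (r - q + 0.5*sigma^2) * T) / (sigma * sqrt(T)) = 0.60547098
d2 = d1 - sigma * sqrt(T) = 0.26772107
exp(-rT) = 0.95027867; exp(-qT) = 1.00000000
C = S_0 * exp(-qT) * N(d1) - K * exp(-rT) * N(d2)
N(d1) = 0.72756695; N(d2) = 0.60554298
C = 0.8700 * 1.00000000 * 0.72756695 - 0.7900 * 0.95027867 * 0.60554298 = 0.1784

Answer: Price = 0.1784


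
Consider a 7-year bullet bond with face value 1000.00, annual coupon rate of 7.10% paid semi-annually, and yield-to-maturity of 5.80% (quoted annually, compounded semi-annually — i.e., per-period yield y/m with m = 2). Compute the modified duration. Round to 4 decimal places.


Answer: Modified duration = 5.5306

Derivation:
Coupon per period c = face * coupon_rate / m = 35.500000
Periods per year m = 2; per-period yield y/m = 0.029000
Number of cashflows N = 14
Cashflows (t years, CF_t, discount factor 1/(1+y/m)^(m*t), PV):
  t = 0.5000: CF_t = 35.500000, DF = 0.971817, PV = 34.499514
  t = 1.0000: CF_t = 35.500000, DF = 0.944429, PV = 33.527225
  t = 1.5000: CF_t = 35.500000, DF = 0.917812, PV = 32.582337
  t = 2.0000: CF_t = 35.500000, DF = 0.891946, PV = 31.664079
  t = 2.5000: CF_t = 35.500000, DF = 0.866808, PV = 30.771699
  t = 3.0000: CF_t = 35.500000, DF = 0.842379, PV = 29.904470
  t = 3.5000: CF_t = 35.500000, DF = 0.818639, PV = 29.061681
  t = 4.0000: CF_t = 35.500000, DF = 0.795567, PV = 28.242644
  t = 4.5000: CF_t = 35.500000, DF = 0.773146, PV = 27.446690
  t = 5.0000: CF_t = 35.500000, DF = 0.751357, PV = 26.673168
  t = 5.5000: CF_t = 35.500000, DF = 0.730182, PV = 25.921446
  t = 6.0000: CF_t = 35.500000, DF = 0.709603, PV = 25.190910
  t = 6.5000: CF_t = 35.500000, DF = 0.689605, PV = 24.480962
  t = 7.0000: CF_t = 1035.500000, DF = 0.670170, PV = 693.960668
Price P = sum_t PV_t = 1073.927493
First compute Macaulay numerator sum_t t * PV_t:
  t * PV_t at t = 0.5000: 17.249757
  t * PV_t at t = 1.0000: 33.527225
  t * PV_t at t = 1.5000: 48.873505
  t * PV_t at t = 2.0000: 63.328157
  t * PV_t at t = 2.5000: 76.929248
  t * PV_t at t = 3.0000: 89.713409
  t * PV_t at t = 3.5000: 101.715883
  t * PV_t at t = 4.0000: 112.970577
  t * PV_t at t = 4.5000: 123.510106
  t * PV_t at t = 5.0000: 133.365842
  t * PV_t at t = 5.5000: 142.567955
  t * PV_t at t = 6.0000: 151.145460
  t * PV_t at t = 6.5000: 159.126254
  t * PV_t at t = 7.0000: 4857.724678
Macaulay duration D = 6111.748054 / 1073.927493 = 5.691025
Modified duration = D / (1 + y/m) = 5.691025 / (1 + 0.029000) = 5.530636


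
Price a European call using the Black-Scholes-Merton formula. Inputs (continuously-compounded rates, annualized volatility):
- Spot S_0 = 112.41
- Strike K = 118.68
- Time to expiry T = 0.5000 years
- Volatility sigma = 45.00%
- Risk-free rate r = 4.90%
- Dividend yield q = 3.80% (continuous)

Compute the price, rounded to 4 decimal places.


d1 = (ln(S/K) + (r - q + 0.5*sigma^2) * T) / (sigma * sqrt(T)) = 0.00580489
d2 = d1 - sigma * sqrt(T) = -0.31239316
exp(-rT) = 0.97579769; exp(-qT) = 0.98117936
C = S_0 * exp(-qT) * N(d1) - K * exp(-rT) * N(d2)
N(d1) = 0.50231580; N(d2) = 0.37737088
C = 112.4100 * 0.98117936 * 0.50231580 - 118.6800 * 0.97579769 * 0.37737088 = 11.7002

Answer: Price = 11.7002


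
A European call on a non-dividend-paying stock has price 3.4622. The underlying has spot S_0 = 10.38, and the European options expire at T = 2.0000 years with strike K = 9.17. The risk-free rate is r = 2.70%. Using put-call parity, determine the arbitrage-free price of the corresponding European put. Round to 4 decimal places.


Put-call parity: C - P = S_0 * exp(-qT) - K * exp(-rT).
S_0 * exp(-qT) = 10.3800 * 1.00000000 = 10.38000000
K * exp(-rT) = 9.1700 * 0.94743211 = 8.68795242
P = C - S*exp(-qT) + K*exp(-rT)
P = 3.4622 - 10.38000000 + 8.68795242 = 1.7702

Answer: Put price = 1.7702


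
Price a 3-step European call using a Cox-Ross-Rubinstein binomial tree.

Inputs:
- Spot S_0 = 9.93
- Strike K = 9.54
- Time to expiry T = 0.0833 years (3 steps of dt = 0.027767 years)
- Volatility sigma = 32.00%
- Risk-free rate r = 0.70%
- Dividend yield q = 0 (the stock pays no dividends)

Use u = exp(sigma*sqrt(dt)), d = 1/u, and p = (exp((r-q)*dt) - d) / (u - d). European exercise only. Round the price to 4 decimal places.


Answer: Price = V(0,0) = 0.5879

Derivation:
dt = T/N = 0.027767
u = exp(sigma*sqrt(dt)) = 1.054770; d = 1/u = 0.948074
p = (exp((r-q)*dt) - d) / (u - d) = 0.488494
Discount per step: exp(-r*dt) = 0.999806
Stock lattice S(k, i) with i counting down-moves:
  k=0: S(0,0) = 9.9300
  k=1: S(1,0) = 10.4739; S(1,1) = 9.4144
  k=2: S(2,0) = 11.0475; S(2,1) = 9.9300; S(2,2) = 8.9255
  k=3: S(3,0) = 11.6526; S(3,1) = 10.4739; S(3,2) = 9.4144; S(3,3) = 8.4621
Terminal payoffs V(N, i) = max(S_T - K, 0):
  V(3,0) = 2.112590; V(3,1) = 0.933865; V(3,2) = 0.000000; V(3,3) = 0.000000
Backward induction: V(k, i) = exp(-r*dt) * [p * V(k+1, i) + (1-p) * V(k+1, i+1)].
  V(2,0) = exp(-r*dt) * [p*2.112590 + (1-p)*0.933865] = 1.509372
  V(2,1) = exp(-r*dt) * [p*0.933865 + (1-p)*0.000000] = 0.456099
  V(2,2) = exp(-r*dt) * [p*0.000000 + (1-p)*0.000000] = 0.000000
  V(1,0) = exp(-r*dt) * [p*1.509372 + (1-p)*0.456099] = 0.970429
  V(1,1) = exp(-r*dt) * [p*0.456099 + (1-p)*0.000000] = 0.222759
  V(0,0) = exp(-r*dt) * [p*0.970429 + (1-p)*0.222759] = 0.587877


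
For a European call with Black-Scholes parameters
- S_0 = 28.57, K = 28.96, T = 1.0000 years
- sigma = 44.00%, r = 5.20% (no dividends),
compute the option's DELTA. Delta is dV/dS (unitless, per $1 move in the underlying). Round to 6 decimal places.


Answer: Delta = 0.620718

Derivation:
d1 = 0.3073673835; d2 = -0.1326326165
phi(d1) = 0.3805354697; exp(-qT) = 1.0000000000; exp(-rT) = 0.9493288668
N(d1) = 0.6207181242
Delta = exp(-qT) * N(d1) = 1.0000000000 * 0.6207181242 = 0.620718


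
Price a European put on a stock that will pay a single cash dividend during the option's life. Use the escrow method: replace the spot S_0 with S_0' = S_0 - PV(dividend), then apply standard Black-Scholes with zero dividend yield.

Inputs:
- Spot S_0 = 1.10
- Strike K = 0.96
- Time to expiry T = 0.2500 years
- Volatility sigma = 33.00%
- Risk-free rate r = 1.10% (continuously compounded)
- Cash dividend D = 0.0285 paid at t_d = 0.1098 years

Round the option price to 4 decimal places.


PV(D) = D * exp(-r * t_d) = 0.0285 * 0.99879293 = 0.02846560
S_0' = S_0 - PV(D) = 1.1000 - 0.02846560 = 1.07153440
d1 = (ln(S_0'/K) + (r + sigma^2/2)*T) / (sigma*sqrt(T)) = 0.76530991
d2 = d1 - sigma*sqrt(T) = 0.60030991
exp(-rT) = 0.99725378
N(-d1) = 0.22204351; N(-d2) = 0.27414986
P = K * exp(-rT) * N(-d2) - S_0' * N(-d1) = 0.9600 * 0.99725378 * 0.27414986 - 1.07153440 * 0.22204351 = 0.0245

Answer: Price = 0.0245


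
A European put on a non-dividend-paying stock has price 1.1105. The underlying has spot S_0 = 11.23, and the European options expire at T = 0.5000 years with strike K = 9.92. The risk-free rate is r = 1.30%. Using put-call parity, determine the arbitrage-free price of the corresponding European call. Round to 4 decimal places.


Put-call parity: C - P = S_0 * exp(-qT) - K * exp(-rT).
S_0 * exp(-qT) = 11.2300 * 1.00000000 = 11.23000000
K * exp(-rT) = 9.9200 * 0.99352108 = 9.85572911
C = P + S*exp(-qT) - K*exp(-rT)
C = 1.1105 + 11.23000000 - 9.85572911 = 2.4848

Answer: Call price = 2.4848


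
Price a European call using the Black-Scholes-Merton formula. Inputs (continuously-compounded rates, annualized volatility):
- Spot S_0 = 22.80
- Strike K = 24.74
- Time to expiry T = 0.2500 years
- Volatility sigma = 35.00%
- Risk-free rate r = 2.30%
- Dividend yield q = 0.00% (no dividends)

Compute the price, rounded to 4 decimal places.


Answer: Price = 0.9060

Derivation:
d1 = (ln(S/K) + (r - q + 0.5*sigma^2) * T) / (sigma * sqrt(T)) = -0.34627618
d2 = d1 - sigma * sqrt(T) = -0.52127618
exp(-rT) = 0.99426650; exp(-qT) = 1.00000000
C = S_0 * exp(-qT) * N(d1) - K * exp(-rT) * N(d2)
N(d1) = 0.36456759; N(d2) = 0.30108720
C = 22.8000 * 1.00000000 * 0.36456759 - 24.7400 * 0.99426650 * 0.30108720 = 0.9060


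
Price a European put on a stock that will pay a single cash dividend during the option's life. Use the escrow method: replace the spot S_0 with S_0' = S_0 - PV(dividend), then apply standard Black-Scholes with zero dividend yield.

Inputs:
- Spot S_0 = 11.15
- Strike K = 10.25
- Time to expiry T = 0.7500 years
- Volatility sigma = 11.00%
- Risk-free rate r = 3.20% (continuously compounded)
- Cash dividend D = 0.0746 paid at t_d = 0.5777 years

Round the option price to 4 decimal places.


Answer: Price = 0.0735

Derivation:
PV(D) = D * exp(-r * t_d) = 0.0746 * 0.98168343 = 0.07323358
S_0' = S_0 - PV(D) = 11.1500 - 0.07323358 = 11.07676642
d1 = (ln(S_0'/K) + (r + sigma^2/2)*T) / (sigma*sqrt(T)) = 1.11386186
d2 = d1 - sigma*sqrt(T) = 1.01859907
exp(-rT) = 0.97628571
N(-d1) = 0.13266923; N(-d2) = 0.15419667
P = K * exp(-rT) * N(-d2) - S_0' * N(-d1) = 10.2500 * 0.97628571 * 0.15419667 - 11.07676642 * 0.13266923 = 0.0735


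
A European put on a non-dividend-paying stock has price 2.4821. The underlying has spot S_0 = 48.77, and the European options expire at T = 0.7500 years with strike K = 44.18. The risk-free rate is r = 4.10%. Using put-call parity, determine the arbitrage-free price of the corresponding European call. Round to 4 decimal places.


Answer: Call price = 8.4100

Derivation:
Put-call parity: C - P = S_0 * exp(-qT) - K * exp(-rT).
S_0 * exp(-qT) = 48.7700 * 1.00000000 = 48.77000000
K * exp(-rT) = 44.1800 * 0.96971797 = 42.84214001
C = P + S*exp(-qT) - K*exp(-rT)
C = 2.4821 + 48.77000000 - 42.84214001 = 8.4100


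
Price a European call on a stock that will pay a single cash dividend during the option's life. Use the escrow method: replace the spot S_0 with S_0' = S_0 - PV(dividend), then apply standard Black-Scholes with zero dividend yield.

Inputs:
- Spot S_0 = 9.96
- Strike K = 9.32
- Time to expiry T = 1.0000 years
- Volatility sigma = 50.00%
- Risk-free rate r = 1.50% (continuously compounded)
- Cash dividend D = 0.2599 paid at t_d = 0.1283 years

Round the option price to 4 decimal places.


PV(D) = D * exp(-r * t_d) = 0.2599 * 0.99807735 = 0.25940030
S_0' = S_0 - PV(D) = 9.9600 - 0.25940030 = 9.70059970
d1 = (ln(S_0'/K) + (r + sigma^2/2)*T) / (sigma*sqrt(T)) = 0.36005016
d2 = d1 - sigma*sqrt(T) = -0.13994984
exp(-rT) = 0.98511194
N(d1) = 0.64059519; N(d2) = 0.44434981
C = S_0' * N(d1) - K * exp(-rT) * N(d2) = 9.70059970 * 0.64059519 - 9.3200 * 0.98511194 * 0.44434981 = 2.1345

Answer: Price = 2.1345


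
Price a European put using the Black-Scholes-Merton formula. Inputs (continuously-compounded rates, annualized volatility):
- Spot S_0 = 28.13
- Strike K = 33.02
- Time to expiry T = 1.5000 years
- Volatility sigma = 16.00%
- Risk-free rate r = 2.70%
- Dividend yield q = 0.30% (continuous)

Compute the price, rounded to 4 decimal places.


d1 = (ln(S/K) + (r - q + 0.5*sigma^2) * T) / (sigma * sqrt(T)) = -0.53621788
d2 = d1 - sigma * sqrt(T) = -0.73217706
exp(-rT) = 0.96030916; exp(-qT) = 0.99551011
P = K * exp(-rT) * N(-d2) - S_0 * exp(-qT) * N(-d1)
N(-d1) = 0.70409601; N(-d2) = 0.76796975
P = 33.0200 * 0.96030916 * 0.76796975 - 28.1300 * 0.99551011 * 0.70409601 = 4.6346

Answer: Price = 4.6346


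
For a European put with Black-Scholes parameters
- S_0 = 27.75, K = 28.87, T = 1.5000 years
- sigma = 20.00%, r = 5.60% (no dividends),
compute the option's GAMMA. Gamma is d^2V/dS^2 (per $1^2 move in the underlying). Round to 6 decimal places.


d1 = 0.3038708235; d2 = 0.0589218492
phi(d1) = 0.3809423331; exp(-qT) = 1.0000000000; exp(-rT) = 0.9194312561
Gamma = exp(-qT) * phi(d1) / (S * sigma * sqrt(T)) = 1.0000000000 * 0.3809423331 / (27.7500 * 0.2000 * 1.2247448714) = 0.056043

Answer: Gamma = 0.056043


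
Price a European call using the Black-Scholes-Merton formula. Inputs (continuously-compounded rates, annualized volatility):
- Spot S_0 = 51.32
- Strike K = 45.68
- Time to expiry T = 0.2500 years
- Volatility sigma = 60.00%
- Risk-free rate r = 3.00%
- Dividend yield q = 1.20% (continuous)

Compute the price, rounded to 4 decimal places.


d1 = (ln(S/K) + (r - q + 0.5*sigma^2) * T) / (sigma * sqrt(T)) = 0.55306658
d2 = d1 - sigma * sqrt(T) = 0.25306658
exp(-rT) = 0.99252805; exp(-qT) = 0.99700450
C = S_0 * exp(-qT) * N(d1) - K * exp(-rT) * N(d2)
N(d1) = 0.70989109; N(d2) = 0.59989162
C = 51.3200 * 0.99700450 * 0.70989109 - 45.6800 * 0.99252805 * 0.59989162 = 9.1242

Answer: Price = 9.1242


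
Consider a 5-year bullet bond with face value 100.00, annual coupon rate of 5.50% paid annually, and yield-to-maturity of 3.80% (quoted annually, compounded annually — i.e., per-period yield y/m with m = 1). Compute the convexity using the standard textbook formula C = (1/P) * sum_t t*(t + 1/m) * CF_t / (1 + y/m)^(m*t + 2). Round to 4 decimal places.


Coupon per period c = face * coupon_rate / m = 5.500000
Periods per year m = 1; per-period yield y/m = 0.038000
Number of cashflows N = 5
Cashflows (t years, CF_t, discount factor 1/(1+y/m)^(m*t), PV):
  t = 1.0000: CF_t = 5.500000, DF = 0.963391, PV = 5.298651
  t = 2.0000: CF_t = 5.500000, DF = 0.928122, PV = 5.104674
  t = 3.0000: CF_t = 5.500000, DF = 0.894145, PV = 4.917797
  t = 4.0000: CF_t = 5.500000, DF = 0.861411, PV = 4.737762
  t = 5.0000: CF_t = 105.500000, DF = 0.829876, PV = 87.551924
Price P = sum_t PV_t = 107.610808
Convexity numerator sum_t t*(t + 1/m) * CF_t / (1+y/m)^(m*t + 2):
  t = 1.0000: term = 9.835595
  t = 2.0000: term = 28.426574
  t = 3.0000: term = 54.771819
  t = 4.0000: term = 87.944476
  t = 5.0000: term = 2437.767258
Convexity = (1/P) * sum = 2618.745723 / 107.610808 = 24.335341

Answer: Convexity = 24.3353


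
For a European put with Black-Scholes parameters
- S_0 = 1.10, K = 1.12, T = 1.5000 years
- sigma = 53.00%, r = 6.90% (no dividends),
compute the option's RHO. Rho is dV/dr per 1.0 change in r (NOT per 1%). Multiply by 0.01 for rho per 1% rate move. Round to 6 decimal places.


Answer: Rho = -0.873244

Derivation:
d1 = 0.4562467267; d2 = -0.1928680551
phi(d1) = 0.3595079202; exp(-qT) = 1.0000000000; exp(-rT) = 0.9016760227
N(-d2) = 0.5764688482
Rho = -K*T*exp(-rT)*N(-d2) = -1.1200 * 1.5000 * 0.9016760227 * 0.5764688482 = -0.873244


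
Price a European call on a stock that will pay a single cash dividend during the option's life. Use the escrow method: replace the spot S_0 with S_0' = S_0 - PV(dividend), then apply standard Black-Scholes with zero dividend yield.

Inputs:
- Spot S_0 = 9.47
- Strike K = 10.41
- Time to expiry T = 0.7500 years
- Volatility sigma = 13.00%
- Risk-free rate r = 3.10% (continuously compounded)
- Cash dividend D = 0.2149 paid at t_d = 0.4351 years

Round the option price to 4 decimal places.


Answer: Price = 0.1233

Derivation:
PV(D) = D * exp(-r * t_d) = 0.2149 * 0.98660246 = 0.21202087
S_0' = S_0 - PV(D) = 9.4700 - 0.21202087 = 9.25797913
d1 = (ln(S_0'/K) + (r + sigma^2/2)*T) / (sigma*sqrt(T)) = -0.77892185
d2 = d1 - sigma*sqrt(T) = -0.89150515
exp(-rT) = 0.97701820
N(d1) = 0.21801288; N(d2) = 0.18632911
C = S_0' * N(d1) - K * exp(-rT) * N(d2) = 9.25797913 * 0.21801288 - 10.4100 * 0.97701820 * 0.18632911 = 0.1233


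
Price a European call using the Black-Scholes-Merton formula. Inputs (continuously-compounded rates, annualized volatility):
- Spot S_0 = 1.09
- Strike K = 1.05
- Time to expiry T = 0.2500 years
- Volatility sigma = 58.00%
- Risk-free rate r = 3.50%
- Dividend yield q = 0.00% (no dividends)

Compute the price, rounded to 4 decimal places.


Answer: Price = 0.1489

Derivation:
d1 = (ln(S/K) + (r - q + 0.5*sigma^2) * T) / (sigma * sqrt(T)) = 0.30409494
d2 = d1 - sigma * sqrt(T) = 0.01409494
exp(-rT) = 0.99128817; exp(-qT) = 1.00000000
C = S_0 * exp(-qT) * N(d1) - K * exp(-rT) * N(d2)
N(d1) = 0.61947222; N(d2) = 0.50562288
C = 1.0900 * 1.00000000 * 0.61947222 - 1.0500 * 0.99128817 * 0.50562288 = 0.1489


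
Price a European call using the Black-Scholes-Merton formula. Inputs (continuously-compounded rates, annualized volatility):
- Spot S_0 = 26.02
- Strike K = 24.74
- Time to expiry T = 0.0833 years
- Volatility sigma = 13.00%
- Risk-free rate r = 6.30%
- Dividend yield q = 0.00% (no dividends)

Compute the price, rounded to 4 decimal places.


Answer: Price = 1.4383

Derivation:
d1 = (ln(S/K) + (r - q + 0.5*sigma^2) * T) / (sigma * sqrt(T)) = 1.50307832
d2 = d1 - sigma * sqrt(T) = 1.46555806
exp(-rT) = 0.99476585; exp(-qT) = 1.00000000
C = S_0 * exp(-qT) * N(d1) - K * exp(-rT) * N(d2)
N(d1) = 0.93359058; N(d2) = 0.92861564
C = 26.0200 * 1.00000000 * 0.93359058 - 24.7400 * 0.99476585 * 0.92861564 = 1.4383


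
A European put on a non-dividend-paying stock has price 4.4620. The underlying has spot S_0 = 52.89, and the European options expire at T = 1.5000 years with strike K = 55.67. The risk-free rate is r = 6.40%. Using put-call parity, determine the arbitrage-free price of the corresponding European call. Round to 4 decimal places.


Answer: Call price = 6.7778

Derivation:
Put-call parity: C - P = S_0 * exp(-qT) - K * exp(-rT).
S_0 * exp(-qT) = 52.8900 * 1.00000000 = 52.89000000
K * exp(-rT) = 55.6700 * 0.90846402 = 50.57419177
C = P + S*exp(-qT) - K*exp(-rT)
C = 4.4620 + 52.89000000 - 50.57419177 = 6.7778


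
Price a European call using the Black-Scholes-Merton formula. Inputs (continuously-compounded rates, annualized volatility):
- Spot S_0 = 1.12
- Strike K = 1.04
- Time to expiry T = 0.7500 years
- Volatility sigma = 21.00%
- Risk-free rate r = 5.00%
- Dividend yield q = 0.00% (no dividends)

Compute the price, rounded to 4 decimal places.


Answer: Price = 0.1500

Derivation:
d1 = (ln(S/K) + (r - q + 0.5*sigma^2) * T) / (sigma * sqrt(T)) = 0.70461736
d2 = d1 - sigma * sqrt(T) = 0.52275203
exp(-rT) = 0.96319442; exp(-qT) = 1.00000000
C = S_0 * exp(-qT) * N(d1) - K * exp(-rT) * N(d2)
N(d1) = 0.75947580; N(d2) = 0.69942659
C = 1.1200 * 1.00000000 * 0.75947580 - 1.0400 * 0.96319442 * 0.69942659 = 0.1500


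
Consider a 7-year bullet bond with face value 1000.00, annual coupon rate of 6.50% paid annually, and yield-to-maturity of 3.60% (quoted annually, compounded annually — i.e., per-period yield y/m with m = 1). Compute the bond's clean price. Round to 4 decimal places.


Answer: Price = 1176.6619

Derivation:
Coupon per period c = face * coupon_rate / m = 65.000000
Periods per year m = 1; per-period yield y/m = 0.036000
Number of cashflows N = 7
Cashflows (t years, CF_t, discount factor 1/(1+y/m)^(m*t), PV):
  t = 1.0000: CF_t = 65.000000, DF = 0.965251, PV = 62.741313
  t = 2.0000: CF_t = 65.000000, DF = 0.931709, PV = 60.561113
  t = 3.0000: CF_t = 65.000000, DF = 0.899333, PV = 58.456672
  t = 4.0000: CF_t = 65.000000, DF = 0.868082, PV = 56.425360
  t = 5.0000: CF_t = 65.000000, DF = 0.837917, PV = 54.464633
  t = 6.0000: CF_t = 65.000000, DF = 0.808801, PV = 52.572039
  t = 7.0000: CF_t = 1065.000000, DF = 0.780696, PV = 831.440777
Price P = sum_t PV_t = 1176.661906


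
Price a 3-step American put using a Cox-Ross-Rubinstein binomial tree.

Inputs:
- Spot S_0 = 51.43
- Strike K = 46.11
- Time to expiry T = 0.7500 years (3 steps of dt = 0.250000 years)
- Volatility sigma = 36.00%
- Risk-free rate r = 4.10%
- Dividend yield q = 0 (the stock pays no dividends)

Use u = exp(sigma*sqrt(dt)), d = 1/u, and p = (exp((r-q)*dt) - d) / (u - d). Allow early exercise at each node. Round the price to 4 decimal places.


dt = T/N = 0.250000
u = exp(sigma*sqrt(dt)) = 1.197217; d = 1/u = 0.835270
p = (exp((r-q)*dt) - d) / (u - d) = 0.483586
Discount per step: exp(-r*dt) = 0.989802
Stock lattice S(k, i) with i counting down-moves:
  k=0: S(0,0) = 51.4300
  k=1: S(1,0) = 61.5729; S(1,1) = 42.9579
  k=2: S(2,0) = 73.7161; S(2,1) = 51.4300; S(2,2) = 35.8815
  k=3: S(3,0) = 88.2542; S(3,1) = 61.5729; S(3,2) = 42.9579; S(3,3) = 29.9707
Terminal payoffs V(N, i) = max(K - S_T, 0):
  V(3,0) = 0.000000; V(3,1) = 0.000000; V(3,2) = 3.152053; V(3,3) = 16.139257
Backward induction: V(k, i) = exp(-r*dt) * [p * V(k+1, i) + (1-p) * V(k+1, i+1)]; then take max(V_cont, immediate exercise) for American.
  V(2,0) = exp(-r*dt) * [p*0.000000 + (1-p)*0.000000] = 0.000000; exercise = 0.000000; V(2,0) = max -> 0.000000
  V(2,1) = exp(-r*dt) * [p*0.000000 + (1-p)*3.152053] = 1.611166; exercise = 0.000000; V(2,1) = max -> 1.611166
  V(2,2) = exp(-r*dt) * [p*3.152053 + (1-p)*16.139257] = 9.758293; exercise = 10.228507; V(2,2) = max -> 10.228507
  V(1,0) = exp(-r*dt) * [p*0.000000 + (1-p)*1.611166] = 0.823544; exercise = 0.000000; V(1,0) = max -> 0.823544
  V(1,1) = exp(-r*dt) * [p*1.611166 + (1-p)*10.228507] = 5.999472; exercise = 3.152053; V(1,1) = max -> 5.999472
  V(0,0) = exp(-r*dt) * [p*0.823544 + (1-p)*5.999472] = 3.460811; exercise = 0.000000; V(0,0) = max -> 3.460811

Answer: Price = V(0,0) = 3.4608


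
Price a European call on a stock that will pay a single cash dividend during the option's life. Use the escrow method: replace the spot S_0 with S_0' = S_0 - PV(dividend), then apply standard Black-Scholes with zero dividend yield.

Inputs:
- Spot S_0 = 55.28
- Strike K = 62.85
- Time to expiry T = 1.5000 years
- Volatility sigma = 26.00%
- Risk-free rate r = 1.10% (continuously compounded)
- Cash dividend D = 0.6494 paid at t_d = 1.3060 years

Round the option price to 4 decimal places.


Answer: Price = 4.3171

Derivation:
PV(D) = D * exp(-r * t_d) = 0.6494 * 0.98573670 = 0.64013741
S_0' = S_0 - PV(D) = 55.2800 - 0.64013741 = 54.63986259
d1 = (ln(S_0'/K) + (r + sigma^2/2)*T) / (sigma*sqrt(T)) = -0.22857895
d2 = d1 - sigma*sqrt(T) = -0.54701262
exp(-rT) = 0.98363538
N(d1) = 0.40959809; N(d2) = 0.29218503
C = S_0' * N(d1) - K * exp(-rT) * N(d2) = 54.63986259 * 0.40959809 - 62.8500 * 0.98363538 * 0.29218503 = 4.3171


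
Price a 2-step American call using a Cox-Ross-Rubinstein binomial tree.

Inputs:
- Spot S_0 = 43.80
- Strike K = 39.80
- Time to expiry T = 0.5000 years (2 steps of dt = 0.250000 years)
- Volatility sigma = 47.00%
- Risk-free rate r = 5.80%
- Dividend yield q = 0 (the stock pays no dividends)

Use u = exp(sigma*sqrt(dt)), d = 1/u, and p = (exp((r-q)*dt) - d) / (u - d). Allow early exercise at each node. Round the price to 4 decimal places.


Answer: Price = V(0,0) = 8.4985

Derivation:
dt = T/N = 0.250000
u = exp(sigma*sqrt(dt)) = 1.264909; d = 1/u = 0.790571
p = (exp((r-q)*dt) - d) / (u - d) = 0.472311
Discount per step: exp(-r*dt) = 0.985605
Stock lattice S(k, i) with i counting down-moves:
  k=0: S(0,0) = 43.8000
  k=1: S(1,0) = 55.4030; S(1,1) = 34.6270
  k=2: S(2,0) = 70.0797; S(2,1) = 43.8000; S(2,2) = 27.3751
Terminal payoffs V(N, i) = max(S_T - K, 0):
  V(2,0) = 30.279746; V(2,1) = 4.000000; V(2,2) = 0.000000
Backward induction: V(k, i) = exp(-r*dt) * [p * V(k+1, i) + (1-p) * V(k+1, i+1)]; then take max(V_cont, immediate exercise) for American.
  V(1,0) = exp(-r*dt) * [p*30.279746 + (1-p)*4.000000] = 16.175940; exercise = 15.603004; V(1,0) = max -> 16.175940
  V(1,1) = exp(-r*dt) * [p*4.000000 + (1-p)*0.000000] = 1.862046; exercise = 0.000000; V(1,1) = max -> 1.862046
  V(0,0) = exp(-r*dt) * [p*16.175940 + (1-p)*1.862046] = 8.498522; exercise = 4.000000; V(0,0) = max -> 8.498522


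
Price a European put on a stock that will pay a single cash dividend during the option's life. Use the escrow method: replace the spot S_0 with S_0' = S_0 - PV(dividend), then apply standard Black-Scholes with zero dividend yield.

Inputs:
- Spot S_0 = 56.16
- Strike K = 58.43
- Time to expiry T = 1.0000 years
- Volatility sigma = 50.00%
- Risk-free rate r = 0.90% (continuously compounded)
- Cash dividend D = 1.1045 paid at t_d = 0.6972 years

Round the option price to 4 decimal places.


Answer: Price = 12.6281

Derivation:
PV(D) = D * exp(-r * t_d) = 1.1045 * 0.99374485 = 1.09759118
S_0' = S_0 - PV(D) = 56.1600 - 1.09759118 = 55.06240882
d1 = (ln(S_0'/K) + (r + sigma^2/2)*T) / (sigma*sqrt(T)) = 0.14927558
d2 = d1 - sigma*sqrt(T) = -0.35072442
exp(-rT) = 0.99104038
N(-d1) = 0.44066809; N(-d2) = 0.63710245
P = K * exp(-rT) * N(-d2) - S_0' * N(-d1) = 58.4300 * 0.99104038 * 0.63710245 - 55.06240882 * 0.44066809 = 12.6281


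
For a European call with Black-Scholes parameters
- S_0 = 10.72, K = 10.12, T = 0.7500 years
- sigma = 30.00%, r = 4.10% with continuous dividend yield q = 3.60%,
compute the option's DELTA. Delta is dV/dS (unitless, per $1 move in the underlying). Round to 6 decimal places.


d1 = 0.3660304165; d2 = 0.1062227954
phi(d1) = 0.3730929607; exp(-qT) = 0.9733612415; exp(-rT) = 0.9697179723
N(d1) = 0.6428288105
Delta = exp(-qT) * N(d1) = 0.9733612415 * 0.6428288105 = 0.625705

Answer: Delta = 0.625705


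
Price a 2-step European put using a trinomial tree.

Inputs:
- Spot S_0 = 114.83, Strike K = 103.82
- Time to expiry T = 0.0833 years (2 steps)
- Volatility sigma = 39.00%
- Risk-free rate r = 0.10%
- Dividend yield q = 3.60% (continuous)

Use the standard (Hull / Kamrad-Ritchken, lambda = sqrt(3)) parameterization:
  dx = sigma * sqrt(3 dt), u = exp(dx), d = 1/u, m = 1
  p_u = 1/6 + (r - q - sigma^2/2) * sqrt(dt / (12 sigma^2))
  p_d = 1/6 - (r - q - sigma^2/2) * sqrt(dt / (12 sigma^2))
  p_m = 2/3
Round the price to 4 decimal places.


Answer: Price = V(0,0) = 1.4845

Derivation:
dt = T/N = 0.041650; dx = sigma*sqrt(3*dt) = 0.137858
u = exp(dx) = 1.147813; d = 1/u = 0.871222
p_u = 0.149891, p_m = 0.666667, p_d = 0.183442
Discount per step: exp(-r*dt) = 0.999958
Stock lattice S(k, j) with j the centered position index:
  k=0: S(0,+0) = 114.8300
  k=1: S(1,-1) = 100.0424; S(1,+0) = 114.8300; S(1,+1) = 131.8033
  k=2: S(2,-2) = 87.1592; S(2,-1) = 100.0424; S(2,+0) = 114.8300; S(2,+1) = 131.8033; S(2,+2) = 151.2856
Terminal payoffs V(N, j) = max(K - S_T, 0):
  V(2,-2) = 16.660804; V(2,-1) = 3.777556; V(2,+0) = 0.000000; V(2,+1) = 0.000000; V(2,+2) = 0.000000
Backward induction: V(k, j) = exp(-r*dt) * [p_u * V(k+1, j+1) + p_m * V(k+1, j) + p_d * V(k+1, j-1)]
  V(1,-1) = exp(-r*dt) * [p_u*0.000000 + p_m*3.777556 + p_d*16.660804] = 5.574430
  V(1,+0) = exp(-r*dt) * [p_u*0.000000 + p_m*0.000000 + p_d*3.777556] = 0.692934
  V(1,+1) = exp(-r*dt) * [p_u*0.000000 + p_m*0.000000 + p_d*0.000000] = 0.000000
  V(0,+0) = exp(-r*dt) * [p_u*0.000000 + p_m*0.692934 + p_d*5.574430] = 1.484478


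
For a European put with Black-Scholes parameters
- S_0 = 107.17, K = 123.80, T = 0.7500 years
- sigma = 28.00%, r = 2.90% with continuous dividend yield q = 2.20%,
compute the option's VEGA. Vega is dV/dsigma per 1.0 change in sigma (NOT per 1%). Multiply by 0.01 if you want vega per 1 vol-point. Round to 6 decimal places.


d1 = -0.4519869124; d2 = -0.6944740254
phi(d1) = 0.3602040445; exp(-qT) = 0.9836353794; exp(-rT) = 0.9784848257
Vega = S * exp(-qT) * phi(d1) * sqrt(T) = 107.1700 * 0.9836353794 * 0.3602040445 * 0.8660254038 = 32.884148

Answer: Vega = 32.884148


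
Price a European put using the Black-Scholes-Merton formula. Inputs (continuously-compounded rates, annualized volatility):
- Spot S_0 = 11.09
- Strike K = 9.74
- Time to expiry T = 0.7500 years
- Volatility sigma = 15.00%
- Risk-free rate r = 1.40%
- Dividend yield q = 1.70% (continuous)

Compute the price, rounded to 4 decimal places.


Answer: Price = 0.1149

Derivation:
d1 = (ln(S/K) + (r - q + 0.5*sigma^2) * T) / (sigma * sqrt(T)) = 1.04685292
d2 = d1 - sigma * sqrt(T) = 0.91694911
exp(-rT) = 0.98955493; exp(-qT) = 0.98733094
P = K * exp(-rT) * N(-d2) - S_0 * exp(-qT) * N(-d1)
N(-d1) = 0.14758371; N(-d2) = 0.17958465
P = 9.7400 * 0.98955493 * 0.17958465 - 11.0900 * 0.98733094 * 0.14758371 = 0.1149


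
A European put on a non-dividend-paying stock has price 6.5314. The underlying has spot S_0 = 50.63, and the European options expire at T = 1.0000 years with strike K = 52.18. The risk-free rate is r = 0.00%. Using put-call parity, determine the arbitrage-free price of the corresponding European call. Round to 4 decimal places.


Answer: Call price = 4.9814

Derivation:
Put-call parity: C - P = S_0 * exp(-qT) - K * exp(-rT).
S_0 * exp(-qT) = 50.6300 * 1.00000000 = 50.63000000
K * exp(-rT) = 52.1800 * 1.00000000 = 52.18000000
C = P + S*exp(-qT) - K*exp(-rT)
C = 6.5314 + 50.63000000 - 52.18000000 = 4.9814


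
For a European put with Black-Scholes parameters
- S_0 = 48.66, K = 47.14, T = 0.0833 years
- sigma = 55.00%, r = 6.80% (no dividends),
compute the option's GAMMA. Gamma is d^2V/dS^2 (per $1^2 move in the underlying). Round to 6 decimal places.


d1 = 0.3149748101; d2 = 0.1562352436
phi(d1) = 0.3796357272; exp(-qT) = 1.0000000000; exp(-rT) = 0.9943516125
Gamma = exp(-qT) * phi(d1) / (S * sigma * sqrt(T)) = 1.0000000000 * 0.3796357272 / (48.6600 * 0.5500 * 0.2886173938) = 0.049148

Answer: Gamma = 0.049148


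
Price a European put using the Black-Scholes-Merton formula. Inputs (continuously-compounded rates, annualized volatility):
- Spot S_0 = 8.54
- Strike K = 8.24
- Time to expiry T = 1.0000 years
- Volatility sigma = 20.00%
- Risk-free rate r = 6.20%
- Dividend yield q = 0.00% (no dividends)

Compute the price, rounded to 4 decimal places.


Answer: Price = 0.3265

Derivation:
d1 = (ln(S/K) + (r - q + 0.5*sigma^2) * T) / (sigma * sqrt(T)) = 0.58880332
d2 = d1 - sigma * sqrt(T) = 0.38880332
exp(-rT) = 0.93988289; exp(-qT) = 1.00000000
P = K * exp(-rT) * N(-d2) - S_0 * exp(-qT) * N(-d1)
N(-d1) = 0.27799661; N(-d2) = 0.34871082
P = 8.2400 * 0.93988289 * 0.34871082 - 8.5400 * 1.00000000 * 0.27799661 = 0.3265


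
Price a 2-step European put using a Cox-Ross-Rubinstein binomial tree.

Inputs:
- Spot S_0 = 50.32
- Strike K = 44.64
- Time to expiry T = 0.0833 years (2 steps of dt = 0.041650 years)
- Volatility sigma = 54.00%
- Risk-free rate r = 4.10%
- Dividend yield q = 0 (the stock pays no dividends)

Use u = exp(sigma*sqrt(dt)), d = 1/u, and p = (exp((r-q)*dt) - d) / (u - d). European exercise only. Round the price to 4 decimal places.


Answer: Price = V(0,0) = 1.1507

Derivation:
dt = T/N = 0.041650
u = exp(sigma*sqrt(dt)) = 1.116507; d = 1/u = 0.895651
p = (exp((r-q)*dt) - d) / (u - d) = 0.480215
Discount per step: exp(-r*dt) = 0.998294
Stock lattice S(k, i) with i counting down-moves:
  k=0: S(0,0) = 50.3200
  k=1: S(1,0) = 56.1826; S(1,1) = 45.0691
  k=2: S(2,0) = 62.7283; S(2,1) = 50.3200; S(2,2) = 40.3662
Terminal payoffs V(N, i) = max(K - S_T, 0):
  V(2,0) = 0.000000; V(2,1) = 0.000000; V(2,2) = 4.273807
Backward induction: V(k, i) = exp(-r*dt) * [p * V(k+1, i) + (1-p) * V(k+1, i+1)].
  V(1,0) = exp(-r*dt) * [p*0.000000 + (1-p)*0.000000] = 0.000000
  V(1,1) = exp(-r*dt) * [p*0.000000 + (1-p)*4.273807] = 2.217670
  V(0,0) = exp(-r*dt) * [p*0.000000 + (1-p)*2.217670] = 1.150744
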